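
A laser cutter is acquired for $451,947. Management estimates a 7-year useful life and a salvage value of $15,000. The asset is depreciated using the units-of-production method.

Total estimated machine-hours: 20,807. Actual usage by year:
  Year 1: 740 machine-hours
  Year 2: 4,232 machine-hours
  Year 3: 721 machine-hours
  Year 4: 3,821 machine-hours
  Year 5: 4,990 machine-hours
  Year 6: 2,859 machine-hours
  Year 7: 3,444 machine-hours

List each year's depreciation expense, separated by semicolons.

$15,540; $88,872; $15,141; $80,241; $104,790; $60,039; $72,324

Depreciable base = $451,947 − $15,000 = $436,947.
Rate = $436,947 / 20,807 machine-hours = $21 per machine-hour.
Year 1: 740 × $21 = $15,540. Book value $436,407.
Year 2: 4,232 × $21 = $88,872. Book value $347,535.
Year 3: 721 × $21 = $15,141. Book value $332,394.
Year 4: 3,821 × $21 = $80,241. Book value $252,153.
Year 5: 4,990 × $21 = $104,790. Book value $147,363.
Year 6: 2,859 × $21 = $60,039. Book value $87,324.
Year 7: 3,444 × $21 = $72,324. Book value $15,000.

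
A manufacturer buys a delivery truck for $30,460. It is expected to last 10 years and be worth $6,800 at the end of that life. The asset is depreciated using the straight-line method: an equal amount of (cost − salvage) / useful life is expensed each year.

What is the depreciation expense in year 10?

$2,366

Depreciable base = $30,460 − $6,800 = $23,660.
Annual expense = $23,660 / 10 = $2,366.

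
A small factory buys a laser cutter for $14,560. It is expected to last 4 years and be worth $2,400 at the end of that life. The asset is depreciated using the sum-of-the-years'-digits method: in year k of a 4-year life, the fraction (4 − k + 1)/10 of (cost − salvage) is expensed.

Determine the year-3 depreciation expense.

Depreciable base = $14,560 − $2,400 = $12,160.
Sum of the years' digits = 4+3+2+1 = 10.
Year 1: $12,160 × 4/10 = $4,864. Book value $9,696.
Year 2: $12,160 × 3/10 = $3,648. Book value $6,048.
Year 3: $12,160 × 2/10 = $2,432. Book value $3,616.

$2,432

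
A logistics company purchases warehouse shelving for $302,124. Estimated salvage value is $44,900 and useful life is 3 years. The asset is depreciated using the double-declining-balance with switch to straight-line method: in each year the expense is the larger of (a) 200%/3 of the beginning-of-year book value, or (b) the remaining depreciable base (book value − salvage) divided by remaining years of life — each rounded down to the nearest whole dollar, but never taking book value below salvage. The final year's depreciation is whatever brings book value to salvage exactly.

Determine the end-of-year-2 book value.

$44,900

Depreciable base = $302,124 − $44,900 = $257,224.
Year 1: DB = ⌊$302,124 × 200%/3⌋ = $201,416; SL = ⌊$257,224/3⌋ = $85,741 → take DB $201,416. Book value $100,708.
Year 2: DB = ⌊$100,708 × 200%/3⌋ = $67,138; SL = ⌊$55,808/2⌋ = $27,904 → take DB $67,138, capped at $55,808. Book value $44,900.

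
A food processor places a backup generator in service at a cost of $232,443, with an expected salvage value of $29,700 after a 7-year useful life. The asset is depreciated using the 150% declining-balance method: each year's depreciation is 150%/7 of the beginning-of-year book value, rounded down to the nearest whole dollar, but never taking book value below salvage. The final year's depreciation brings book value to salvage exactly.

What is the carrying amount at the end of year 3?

$112,750

Depreciable base = $232,443 − $29,700 = $202,743.
Year 1: ⌊$232,443 × 150%/7⌋ = $49,809. Book value $182,634.
Year 2: ⌊$182,634 × 150%/7⌋ = $39,135. Book value $143,499.
Year 3: ⌊$143,499 × 150%/7⌋ = $30,749. Book value $112,750.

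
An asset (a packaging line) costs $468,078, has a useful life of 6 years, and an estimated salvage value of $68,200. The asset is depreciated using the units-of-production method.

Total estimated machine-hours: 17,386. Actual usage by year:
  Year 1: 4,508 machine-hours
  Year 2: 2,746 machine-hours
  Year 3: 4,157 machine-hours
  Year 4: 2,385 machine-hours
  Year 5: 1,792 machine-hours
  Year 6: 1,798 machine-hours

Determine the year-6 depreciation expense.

Depreciable base = $468,078 − $68,200 = $399,878.
Rate = $399,878 / 17,386 machine-hours = $23 per machine-hour.
Year 1: 4,508 × $23 = $103,684. Book value $364,394.
Year 2: 2,746 × $23 = $63,158. Book value $301,236.
Year 3: 4,157 × $23 = $95,611. Book value $205,625.
Year 4: 2,385 × $23 = $54,855. Book value $150,770.
Year 5: 1,792 × $23 = $41,216. Book value $109,554.
Year 6: 1,798 × $23 = $41,354. Book value $68,200.

$41,354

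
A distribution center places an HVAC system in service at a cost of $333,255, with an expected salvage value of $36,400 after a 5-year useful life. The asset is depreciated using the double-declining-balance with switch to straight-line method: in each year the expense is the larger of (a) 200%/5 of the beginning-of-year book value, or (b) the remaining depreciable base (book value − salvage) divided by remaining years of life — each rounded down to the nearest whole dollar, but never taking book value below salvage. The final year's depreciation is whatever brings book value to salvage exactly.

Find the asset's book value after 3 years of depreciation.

Depreciable base = $333,255 − $36,400 = $296,855.
Year 1: DB = ⌊$333,255 × 200%/5⌋ = $133,302; SL = ⌊$296,855/5⌋ = $59,371 → take DB $133,302. Book value $199,953.
Year 2: DB = ⌊$199,953 × 200%/5⌋ = $79,981; SL = ⌊$163,553/4⌋ = $40,888 → take DB $79,981. Book value $119,972.
Year 3: DB = ⌊$119,972 × 200%/5⌋ = $47,988; SL = ⌊$83,572/3⌋ = $27,857 → take DB $47,988. Book value $71,984.

$71,984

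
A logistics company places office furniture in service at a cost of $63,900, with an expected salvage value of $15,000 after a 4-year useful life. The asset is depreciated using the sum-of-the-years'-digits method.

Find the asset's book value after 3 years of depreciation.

Depreciable base = $63,900 − $15,000 = $48,900.
Sum of the years' digits = 4+3+2+1 = 10.
Year 1: $48,900 × 4/10 = $19,560. Book value $44,340.
Year 2: $48,900 × 3/10 = $14,670. Book value $29,670.
Year 3: $48,900 × 2/10 = $9,780. Book value $19,890.

$19,890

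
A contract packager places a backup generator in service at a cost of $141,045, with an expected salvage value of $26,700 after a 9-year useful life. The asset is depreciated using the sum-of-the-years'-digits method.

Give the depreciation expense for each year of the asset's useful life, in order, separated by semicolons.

$22,869; $20,328; $17,787; $15,246; $12,705; $10,164; $7,623; $5,082; $2,541

Depreciable base = $141,045 − $26,700 = $114,345.
Sum of the years' digits = 9+8+7+6+5+4+3+2+1 = 45.
Year 1: $114,345 × 9/45 = $22,869. Book value $118,176.
Year 2: $114,345 × 8/45 = $20,328. Book value $97,848.
Year 3: $114,345 × 7/45 = $17,787. Book value $80,061.
Year 4: $114,345 × 6/45 = $15,246. Book value $64,815.
Year 5: $114,345 × 5/45 = $12,705. Book value $52,110.
Year 6: $114,345 × 4/45 = $10,164. Book value $41,946.
Year 7: $114,345 × 3/45 = $7,623. Book value $34,323.
Year 8: $114,345 × 2/45 = $5,082. Book value $29,241.
Year 9: $114,345 × 1/45 = $2,541. Book value $26,700.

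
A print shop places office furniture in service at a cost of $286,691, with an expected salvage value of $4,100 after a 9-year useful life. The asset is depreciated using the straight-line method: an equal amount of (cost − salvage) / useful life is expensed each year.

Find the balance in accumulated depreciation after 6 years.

$188,394

Depreciable base = $286,691 − $4,100 = $282,591.
Annual expense = $282,591 / 9 = $31,399.
End of year 1: book value $255,292.
End of year 2: book value $223,893.
End of year 3: book value $192,494.
End of year 4: book value $161,095.
End of year 5: book value $129,696.
End of year 6: book value $98,297.
Accumulated through year 6 = $286,691 − $98,297 = $188,394.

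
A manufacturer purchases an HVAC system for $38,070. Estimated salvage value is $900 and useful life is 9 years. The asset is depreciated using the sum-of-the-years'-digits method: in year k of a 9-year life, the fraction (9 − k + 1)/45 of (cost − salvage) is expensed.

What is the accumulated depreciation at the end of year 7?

Depreciable base = $38,070 − $900 = $37,170.
Sum of the years' digits = 9+8+7+6+5+4+3+2+1 = 45.
Year 1: $37,170 × 9/45 = $7,434. Book value $30,636.
Year 2: $37,170 × 8/45 = $6,608. Book value $24,028.
Year 3: $37,170 × 7/45 = $5,782. Book value $18,246.
Year 4: $37,170 × 6/45 = $4,956. Book value $13,290.
Year 5: $37,170 × 5/45 = $4,130. Book value $9,160.
Year 6: $37,170 × 4/45 = $3,304. Book value $5,856.
Year 7: $37,170 × 3/45 = $2,478. Book value $3,378.
Accumulated through year 7 = $38,070 − $3,378 = $34,692.

$34,692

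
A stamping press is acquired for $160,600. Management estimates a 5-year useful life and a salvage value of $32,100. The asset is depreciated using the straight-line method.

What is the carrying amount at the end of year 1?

$134,900

Depreciable base = $160,600 − $32,100 = $128,500.
Annual expense = $128,500 / 5 = $25,700.
End of year 1: book value $134,900.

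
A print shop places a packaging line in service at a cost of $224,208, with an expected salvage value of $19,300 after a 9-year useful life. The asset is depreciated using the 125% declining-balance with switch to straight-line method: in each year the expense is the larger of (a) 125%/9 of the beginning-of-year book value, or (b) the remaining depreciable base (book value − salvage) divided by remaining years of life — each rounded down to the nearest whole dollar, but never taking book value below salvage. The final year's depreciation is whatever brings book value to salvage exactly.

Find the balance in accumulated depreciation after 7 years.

Depreciable base = $224,208 − $19,300 = $204,908.
Year 1: DB = ⌊$224,208 × 125%/9⌋ = $31,140; SL = ⌊$204,908/9⌋ = $22,767 → take DB $31,140. Book value $193,068.
Year 2: DB = ⌊$193,068 × 125%/9⌋ = $26,815; SL = ⌊$173,768/8⌋ = $21,721 → take DB $26,815. Book value $166,253.
Year 3: DB = ⌊$166,253 × 125%/9⌋ = $23,090; SL = ⌊$146,953/7⌋ = $20,993 → take DB $23,090. Book value $143,163.
Year 4: DB = ⌊$143,163 × 125%/9⌋ = $19,883; SL = ⌊$123,863/6⌋ = $20,643 → take SL $20,643. Book value $122,520.
Year 5: DB = ⌊$122,520 × 125%/9⌋ = $17,016; SL = ⌊$103,220/5⌋ = $20,644 → take SL $20,644. Book value $101,876.
Year 6: DB = ⌊$101,876 × 125%/9⌋ = $14,149; SL = ⌊$82,576/4⌋ = $20,644 → take SL $20,644. Book value $81,232.
Year 7: DB = ⌊$81,232 × 125%/9⌋ = $11,282; SL = ⌊$61,932/3⌋ = $20,644 → take SL $20,644. Book value $60,588.
Accumulated through year 7 = $224,208 − $60,588 = $163,620.

$163,620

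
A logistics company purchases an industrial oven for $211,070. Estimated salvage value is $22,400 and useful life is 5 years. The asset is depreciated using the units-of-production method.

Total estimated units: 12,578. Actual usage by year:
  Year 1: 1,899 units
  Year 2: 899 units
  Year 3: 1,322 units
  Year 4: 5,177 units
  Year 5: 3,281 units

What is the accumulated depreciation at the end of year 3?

$61,800

Depreciable base = $211,070 − $22,400 = $188,670.
Rate = $188,670 / 12,578 units = $15 per unit.
Year 1: 1,899 × $15 = $28,485. Book value $182,585.
Year 2: 899 × $15 = $13,485. Book value $169,100.
Year 3: 1,322 × $15 = $19,830. Book value $149,270.
Accumulated through year 3 = $211,070 − $149,270 = $61,800.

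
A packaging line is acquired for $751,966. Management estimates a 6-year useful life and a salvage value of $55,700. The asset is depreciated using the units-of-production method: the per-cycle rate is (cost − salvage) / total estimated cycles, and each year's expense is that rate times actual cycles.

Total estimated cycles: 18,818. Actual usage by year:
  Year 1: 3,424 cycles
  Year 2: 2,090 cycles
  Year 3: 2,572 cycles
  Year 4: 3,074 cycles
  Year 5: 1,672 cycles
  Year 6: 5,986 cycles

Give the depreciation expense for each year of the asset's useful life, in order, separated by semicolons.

$126,688; $77,330; $95,164; $113,738; $61,864; $221,482

Depreciable base = $751,966 − $55,700 = $696,266.
Rate = $696,266 / 18,818 cycles = $37 per cycle.
Year 1: 3,424 × $37 = $126,688. Book value $625,278.
Year 2: 2,090 × $37 = $77,330. Book value $547,948.
Year 3: 2,572 × $37 = $95,164. Book value $452,784.
Year 4: 3,074 × $37 = $113,738. Book value $339,046.
Year 5: 1,672 × $37 = $61,864. Book value $277,182.
Year 6: 5,986 × $37 = $221,482. Book value $55,700.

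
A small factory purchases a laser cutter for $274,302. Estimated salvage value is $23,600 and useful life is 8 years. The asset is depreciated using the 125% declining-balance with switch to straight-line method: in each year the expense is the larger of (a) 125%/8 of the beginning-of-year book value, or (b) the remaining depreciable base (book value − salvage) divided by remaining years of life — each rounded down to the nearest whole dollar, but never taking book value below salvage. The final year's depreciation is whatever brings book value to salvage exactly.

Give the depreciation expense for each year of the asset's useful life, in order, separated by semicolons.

Depreciable base = $274,302 − $23,600 = $250,702.
Year 1: DB = ⌊$274,302 × 125%/8⌋ = $42,859; SL = ⌊$250,702/8⌋ = $31,337 → take DB $42,859. Book value $231,443.
Year 2: DB = ⌊$231,443 × 125%/8⌋ = $36,162; SL = ⌊$207,843/7⌋ = $29,691 → take DB $36,162. Book value $195,281.
Year 3: DB = ⌊$195,281 × 125%/8⌋ = $30,512; SL = ⌊$171,681/6⌋ = $28,613 → take DB $30,512. Book value $164,769.
Year 4: DB = ⌊$164,769 × 125%/8⌋ = $25,745; SL = ⌊$141,169/5⌋ = $28,233 → take SL $28,233. Book value $136,536.
Year 5: DB = ⌊$136,536 × 125%/8⌋ = $21,333; SL = ⌊$112,936/4⌋ = $28,234 → take SL $28,234. Book value $108,302.
Year 6: DB = ⌊$108,302 × 125%/8⌋ = $16,922; SL = ⌊$84,702/3⌋ = $28,234 → take SL $28,234. Book value $80,068.
Year 7: DB = ⌊$80,068 × 125%/8⌋ = $12,510; SL = ⌊$56,468/2⌋ = $28,234 → take SL $28,234. Book value $51,834.
Year 8 (final): $51,834 − $23,600 = $28,234. Book value $23,600.

$42,859; $36,162; $30,512; $28,233; $28,234; $28,234; $28,234; $28,234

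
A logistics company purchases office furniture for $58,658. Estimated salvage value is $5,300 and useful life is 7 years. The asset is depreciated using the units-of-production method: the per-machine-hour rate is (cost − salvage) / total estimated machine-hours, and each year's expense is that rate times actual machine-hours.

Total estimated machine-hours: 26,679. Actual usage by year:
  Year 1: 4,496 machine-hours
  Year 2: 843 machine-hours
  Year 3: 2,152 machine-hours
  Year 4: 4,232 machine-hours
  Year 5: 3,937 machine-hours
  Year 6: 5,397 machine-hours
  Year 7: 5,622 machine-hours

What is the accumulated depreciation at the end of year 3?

Depreciable base = $58,658 − $5,300 = $53,358.
Rate = $53,358 / 26,679 machine-hours = $2 per machine-hour.
Year 1: 4,496 × $2 = $8,992. Book value $49,666.
Year 2: 843 × $2 = $1,686. Book value $47,980.
Year 3: 2,152 × $2 = $4,304. Book value $43,676.
Accumulated through year 3 = $58,658 − $43,676 = $14,982.

$14,982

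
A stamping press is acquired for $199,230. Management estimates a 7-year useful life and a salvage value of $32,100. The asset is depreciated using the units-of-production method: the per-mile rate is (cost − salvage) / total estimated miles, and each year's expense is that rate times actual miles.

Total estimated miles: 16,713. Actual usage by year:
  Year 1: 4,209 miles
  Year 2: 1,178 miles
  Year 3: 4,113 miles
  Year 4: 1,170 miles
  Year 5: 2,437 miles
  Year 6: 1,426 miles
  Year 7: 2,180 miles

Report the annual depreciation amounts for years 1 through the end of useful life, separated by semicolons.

Depreciable base = $199,230 − $32,100 = $167,130.
Rate = $167,130 / 16,713 miles = $10 per mile.
Year 1: 4,209 × $10 = $42,090. Book value $157,140.
Year 2: 1,178 × $10 = $11,780. Book value $145,360.
Year 3: 4,113 × $10 = $41,130. Book value $104,230.
Year 4: 1,170 × $10 = $11,700. Book value $92,530.
Year 5: 2,437 × $10 = $24,370. Book value $68,160.
Year 6: 1,426 × $10 = $14,260. Book value $53,900.
Year 7: 2,180 × $10 = $21,800. Book value $32,100.

$42,090; $11,780; $41,130; $11,700; $24,370; $14,260; $21,800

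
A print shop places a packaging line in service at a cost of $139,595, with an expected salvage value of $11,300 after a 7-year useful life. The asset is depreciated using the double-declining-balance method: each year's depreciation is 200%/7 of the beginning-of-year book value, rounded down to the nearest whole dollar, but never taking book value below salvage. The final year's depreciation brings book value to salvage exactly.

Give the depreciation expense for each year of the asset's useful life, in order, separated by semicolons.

$39,884; $28,488; $20,349; $14,535; $10,382; $7,416; $7,241

Depreciable base = $139,595 − $11,300 = $128,295.
Year 1: ⌊$139,595 × 200%/7⌋ = $39,884. Book value $99,711.
Year 2: ⌊$99,711 × 200%/7⌋ = $28,488. Book value $71,223.
Year 3: ⌊$71,223 × 200%/7⌋ = $20,349. Book value $50,874.
Year 4: ⌊$50,874 × 200%/7⌋ = $14,535. Book value $36,339.
Year 5: ⌊$36,339 × 200%/7⌋ = $10,382. Book value $25,957.
Year 6: ⌊$25,957 × 200%/7⌋ = $7,416. Book value $18,541.
Year 7 (final): $18,541 − $11,300 = $7,241. Book value $11,300.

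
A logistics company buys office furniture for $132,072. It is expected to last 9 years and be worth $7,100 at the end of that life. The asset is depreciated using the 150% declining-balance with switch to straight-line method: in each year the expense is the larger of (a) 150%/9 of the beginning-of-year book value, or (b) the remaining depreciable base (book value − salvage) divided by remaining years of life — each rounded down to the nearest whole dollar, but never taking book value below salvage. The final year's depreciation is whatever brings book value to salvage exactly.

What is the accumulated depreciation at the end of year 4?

Depreciable base = $132,072 − $7,100 = $124,972.
Year 1: DB = ⌊$132,072 × 150%/9⌋ = $22,012; SL = ⌊$124,972/9⌋ = $13,885 → take DB $22,012. Book value $110,060.
Year 2: DB = ⌊$110,060 × 150%/9⌋ = $18,343; SL = ⌊$102,960/8⌋ = $12,870 → take DB $18,343. Book value $91,717.
Year 3: DB = ⌊$91,717 × 150%/9⌋ = $15,286; SL = ⌊$84,617/7⌋ = $12,088 → take DB $15,286. Book value $76,431.
Year 4: DB = ⌊$76,431 × 150%/9⌋ = $12,738; SL = ⌊$69,331/6⌋ = $11,555 → take DB $12,738. Book value $63,693.
Accumulated through year 4 = $132,072 − $63,693 = $68,379.

$68,379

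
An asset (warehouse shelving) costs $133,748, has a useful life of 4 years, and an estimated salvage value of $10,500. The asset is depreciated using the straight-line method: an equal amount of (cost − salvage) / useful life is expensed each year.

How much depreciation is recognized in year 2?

$30,812

Depreciable base = $133,748 − $10,500 = $123,248.
Annual expense = $123,248 / 4 = $30,812.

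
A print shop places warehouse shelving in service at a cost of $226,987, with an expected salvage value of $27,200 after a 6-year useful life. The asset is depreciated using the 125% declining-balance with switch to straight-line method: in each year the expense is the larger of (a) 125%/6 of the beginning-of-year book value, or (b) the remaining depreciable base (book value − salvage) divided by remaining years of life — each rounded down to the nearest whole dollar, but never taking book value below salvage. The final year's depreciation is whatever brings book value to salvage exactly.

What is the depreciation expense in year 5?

$28,475

Depreciable base = $226,987 − $27,200 = $199,787.
Year 1: DB = ⌊$226,987 × 125%/6⌋ = $47,288; SL = ⌊$199,787/6⌋ = $33,297 → take DB $47,288. Book value $179,699.
Year 2: DB = ⌊$179,699 × 125%/6⌋ = $37,437; SL = ⌊$152,499/5⌋ = $30,499 → take DB $37,437. Book value $142,262.
Year 3: DB = ⌊$142,262 × 125%/6⌋ = $29,637; SL = ⌊$115,062/4⌋ = $28,765 → take DB $29,637. Book value $112,625.
Year 4: DB = ⌊$112,625 × 125%/6⌋ = $23,463; SL = ⌊$85,425/3⌋ = $28,475 → take SL $28,475. Book value $84,150.
Year 5: DB = ⌊$84,150 × 125%/6⌋ = $17,531; SL = ⌊$56,950/2⌋ = $28,475 → take SL $28,475. Book value $55,675.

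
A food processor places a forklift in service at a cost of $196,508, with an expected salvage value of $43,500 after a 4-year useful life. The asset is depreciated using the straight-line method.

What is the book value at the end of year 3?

Depreciable base = $196,508 − $43,500 = $153,008.
Annual expense = $153,008 / 4 = $38,252.
End of year 1: book value $158,256.
End of year 2: book value $120,004.
End of year 3: book value $81,752.

$81,752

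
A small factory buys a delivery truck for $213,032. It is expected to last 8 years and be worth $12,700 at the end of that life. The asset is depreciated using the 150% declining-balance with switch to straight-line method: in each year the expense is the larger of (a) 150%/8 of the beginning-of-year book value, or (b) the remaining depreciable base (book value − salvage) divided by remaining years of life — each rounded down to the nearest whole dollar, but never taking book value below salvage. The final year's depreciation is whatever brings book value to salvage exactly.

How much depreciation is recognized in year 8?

Depreciable base = $213,032 − $12,700 = $200,332.
Year 1: DB = ⌊$213,032 × 150%/8⌋ = $39,943; SL = ⌊$200,332/8⌋ = $25,041 → take DB $39,943. Book value $173,089.
Year 2: DB = ⌊$173,089 × 150%/8⌋ = $32,454; SL = ⌊$160,389/7⌋ = $22,912 → take DB $32,454. Book value $140,635.
Year 3: DB = ⌊$140,635 × 150%/8⌋ = $26,369; SL = ⌊$127,935/6⌋ = $21,322 → take DB $26,369. Book value $114,266.
Year 4: DB = ⌊$114,266 × 150%/8⌋ = $21,424; SL = ⌊$101,566/5⌋ = $20,313 → take DB $21,424. Book value $92,842.
Year 5: DB = ⌊$92,842 × 150%/8⌋ = $17,407; SL = ⌊$80,142/4⌋ = $20,035 → take SL $20,035. Book value $72,807.
Year 6: DB = ⌊$72,807 × 150%/8⌋ = $13,651; SL = ⌊$60,107/3⌋ = $20,035 → take SL $20,035. Book value $52,772.
Year 7: DB = ⌊$52,772 × 150%/8⌋ = $9,894; SL = ⌊$40,072/2⌋ = $20,036 → take SL $20,036. Book value $32,736.
Year 8 (final): $32,736 − $12,700 = $20,036. Book value $12,700.

$20,036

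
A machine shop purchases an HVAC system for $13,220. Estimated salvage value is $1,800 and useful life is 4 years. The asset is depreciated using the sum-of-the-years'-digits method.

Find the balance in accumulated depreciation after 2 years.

Depreciable base = $13,220 − $1,800 = $11,420.
Sum of the years' digits = 4+3+2+1 = 10.
Year 1: $11,420 × 4/10 = $4,568. Book value $8,652.
Year 2: $11,420 × 3/10 = $3,426. Book value $5,226.
Accumulated through year 2 = $13,220 − $5,226 = $7,994.

$7,994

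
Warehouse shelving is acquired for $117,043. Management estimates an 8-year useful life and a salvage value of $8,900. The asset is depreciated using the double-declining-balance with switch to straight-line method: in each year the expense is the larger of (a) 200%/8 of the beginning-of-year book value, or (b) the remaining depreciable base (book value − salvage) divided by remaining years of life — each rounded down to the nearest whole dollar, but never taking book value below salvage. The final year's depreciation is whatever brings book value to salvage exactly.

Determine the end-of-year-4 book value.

$37,035

Depreciable base = $117,043 − $8,900 = $108,143.
Year 1: DB = ⌊$117,043 × 200%/8⌋ = $29,260; SL = ⌊$108,143/8⌋ = $13,517 → take DB $29,260. Book value $87,783.
Year 2: DB = ⌊$87,783 × 200%/8⌋ = $21,945; SL = ⌊$78,883/7⌋ = $11,269 → take DB $21,945. Book value $65,838.
Year 3: DB = ⌊$65,838 × 200%/8⌋ = $16,459; SL = ⌊$56,938/6⌋ = $9,489 → take DB $16,459. Book value $49,379.
Year 4: DB = ⌊$49,379 × 200%/8⌋ = $12,344; SL = ⌊$40,479/5⌋ = $8,095 → take DB $12,344. Book value $37,035.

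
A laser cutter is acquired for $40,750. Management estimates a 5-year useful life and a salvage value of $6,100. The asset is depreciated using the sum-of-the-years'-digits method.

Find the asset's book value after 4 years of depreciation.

$8,410

Depreciable base = $40,750 − $6,100 = $34,650.
Sum of the years' digits = 5+4+3+2+1 = 15.
Year 1: $34,650 × 5/15 = $11,550. Book value $29,200.
Year 2: $34,650 × 4/15 = $9,240. Book value $19,960.
Year 3: $34,650 × 3/15 = $6,930. Book value $13,030.
Year 4: $34,650 × 2/15 = $4,620. Book value $8,410.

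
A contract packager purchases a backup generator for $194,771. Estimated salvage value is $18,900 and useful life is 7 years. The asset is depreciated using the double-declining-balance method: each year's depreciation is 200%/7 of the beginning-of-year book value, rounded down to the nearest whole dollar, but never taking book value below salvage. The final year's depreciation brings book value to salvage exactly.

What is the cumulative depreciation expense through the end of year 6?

Depreciable base = $194,771 − $18,900 = $175,871.
Year 1: ⌊$194,771 × 200%/7⌋ = $55,648. Book value $139,123.
Year 2: ⌊$139,123 × 200%/7⌋ = $39,749. Book value $99,374.
Year 3: ⌊$99,374 × 200%/7⌋ = $28,392. Book value $70,982.
Year 4: ⌊$70,982 × 200%/7⌋ = $20,280. Book value $50,702.
Year 5: ⌊$50,702 × 200%/7⌋ = $14,486. Book value $36,216.
Year 6: ⌊$36,216 × 200%/7⌋ = $10,347. Book value $25,869.
Accumulated through year 6 = $194,771 − $25,869 = $168,902.

$168,902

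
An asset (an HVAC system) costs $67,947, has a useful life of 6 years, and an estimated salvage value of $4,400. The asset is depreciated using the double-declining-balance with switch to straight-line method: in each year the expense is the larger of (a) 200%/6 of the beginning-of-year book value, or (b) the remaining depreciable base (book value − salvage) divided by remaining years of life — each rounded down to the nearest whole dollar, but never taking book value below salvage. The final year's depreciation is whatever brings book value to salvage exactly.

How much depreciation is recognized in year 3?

Depreciable base = $67,947 − $4,400 = $63,547.
Year 1: DB = ⌊$67,947 × 200%/6⌋ = $22,649; SL = ⌊$63,547/6⌋ = $10,591 → take DB $22,649. Book value $45,298.
Year 2: DB = ⌊$45,298 × 200%/6⌋ = $15,099; SL = ⌊$40,898/5⌋ = $8,179 → take DB $15,099. Book value $30,199.
Year 3: DB = ⌊$30,199 × 200%/6⌋ = $10,066; SL = ⌊$25,799/4⌋ = $6,449 → take DB $10,066. Book value $20,133.

$10,066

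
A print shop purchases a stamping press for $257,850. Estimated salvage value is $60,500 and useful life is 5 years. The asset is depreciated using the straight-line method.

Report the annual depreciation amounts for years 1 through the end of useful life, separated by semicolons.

Depreciable base = $257,850 − $60,500 = $197,350.
Annual expense = $197,350 / 5 = $39,470.
End of year 1: book value $218,380.
End of year 2: book value $178,910.
End of year 3: book value $139,440.
End of year 4: book value $99,970.
End of year 5: book value $60,500.

$39,470; $39,470; $39,470; $39,470; $39,470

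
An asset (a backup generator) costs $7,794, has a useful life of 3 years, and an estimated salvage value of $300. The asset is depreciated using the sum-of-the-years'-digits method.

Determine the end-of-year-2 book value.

$1,549

Depreciable base = $7,794 − $300 = $7,494.
Sum of the years' digits = 3+2+1 = 6.
Year 1: $7,494 × 3/6 = $3,747. Book value $4,047.
Year 2: $7,494 × 2/6 = $2,498. Book value $1,549.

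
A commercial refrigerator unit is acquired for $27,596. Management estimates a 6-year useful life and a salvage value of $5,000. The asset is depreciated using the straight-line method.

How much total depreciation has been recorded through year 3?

$11,298

Depreciable base = $27,596 − $5,000 = $22,596.
Annual expense = $22,596 / 6 = $3,766.
End of year 1: book value $23,830.
End of year 2: book value $20,064.
End of year 3: book value $16,298.
Accumulated through year 3 = $27,596 − $16,298 = $11,298.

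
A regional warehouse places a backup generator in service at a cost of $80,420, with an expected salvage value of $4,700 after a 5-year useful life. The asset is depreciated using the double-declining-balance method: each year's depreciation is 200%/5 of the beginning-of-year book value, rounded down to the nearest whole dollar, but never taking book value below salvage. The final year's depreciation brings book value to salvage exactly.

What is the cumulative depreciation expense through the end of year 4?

Depreciable base = $80,420 − $4,700 = $75,720.
Year 1: ⌊$80,420 × 200%/5⌋ = $32,168. Book value $48,252.
Year 2: ⌊$48,252 × 200%/5⌋ = $19,300. Book value $28,952.
Year 3: ⌊$28,952 × 200%/5⌋ = $11,580. Book value $17,372.
Year 4: ⌊$17,372 × 200%/5⌋ = $6,948. Book value $10,424.
Accumulated through year 4 = $80,420 − $10,424 = $69,996.

$69,996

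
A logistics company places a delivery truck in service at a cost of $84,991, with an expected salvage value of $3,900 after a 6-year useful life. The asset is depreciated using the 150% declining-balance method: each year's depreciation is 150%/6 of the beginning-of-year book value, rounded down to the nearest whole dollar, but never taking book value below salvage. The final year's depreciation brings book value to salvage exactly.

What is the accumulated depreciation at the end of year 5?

$64,822

Depreciable base = $84,991 − $3,900 = $81,091.
Year 1: ⌊$84,991 × 150%/6⌋ = $21,247. Book value $63,744.
Year 2: ⌊$63,744 × 150%/6⌋ = $15,936. Book value $47,808.
Year 3: ⌊$47,808 × 150%/6⌋ = $11,952. Book value $35,856.
Year 4: ⌊$35,856 × 150%/6⌋ = $8,964. Book value $26,892.
Year 5: ⌊$26,892 × 150%/6⌋ = $6,723. Book value $20,169.
Accumulated through year 5 = $84,991 − $20,169 = $64,822.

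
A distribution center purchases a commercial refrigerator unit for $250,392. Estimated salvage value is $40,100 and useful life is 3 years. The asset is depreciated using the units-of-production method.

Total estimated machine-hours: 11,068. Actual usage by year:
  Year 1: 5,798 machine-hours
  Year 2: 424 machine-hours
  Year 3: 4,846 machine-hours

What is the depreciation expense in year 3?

Depreciable base = $250,392 − $40,100 = $210,292.
Rate = $210,292 / 11,068 machine-hours = $19 per machine-hour.
Year 1: 5,798 × $19 = $110,162. Book value $140,230.
Year 2: 424 × $19 = $8,056. Book value $132,174.
Year 3: 4,846 × $19 = $92,074. Book value $40,100.

$92,074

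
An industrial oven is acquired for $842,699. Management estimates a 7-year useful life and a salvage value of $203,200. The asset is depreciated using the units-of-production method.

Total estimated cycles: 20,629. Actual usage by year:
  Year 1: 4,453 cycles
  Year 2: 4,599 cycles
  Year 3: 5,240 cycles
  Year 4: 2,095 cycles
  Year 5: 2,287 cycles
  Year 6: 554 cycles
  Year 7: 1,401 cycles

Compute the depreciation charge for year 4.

Depreciable base = $842,699 − $203,200 = $639,499.
Rate = $639,499 / 20,629 cycles = $31 per cycle.
Year 1: 4,453 × $31 = $138,043. Book value $704,656.
Year 2: 4,599 × $31 = $142,569. Book value $562,087.
Year 3: 5,240 × $31 = $162,440. Book value $399,647.
Year 4: 2,095 × $31 = $64,945. Book value $334,702.

$64,945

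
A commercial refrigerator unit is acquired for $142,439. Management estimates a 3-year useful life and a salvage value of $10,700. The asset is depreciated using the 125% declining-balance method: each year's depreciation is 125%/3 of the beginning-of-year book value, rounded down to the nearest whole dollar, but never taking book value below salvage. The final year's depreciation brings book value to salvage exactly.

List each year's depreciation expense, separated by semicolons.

$59,349; $34,620; $37,770

Depreciable base = $142,439 − $10,700 = $131,739.
Year 1: ⌊$142,439 × 125%/3⌋ = $59,349. Book value $83,090.
Year 2: ⌊$83,090 × 125%/3⌋ = $34,620. Book value $48,470.
Year 3 (final): $48,470 − $10,700 = $37,770. Book value $10,700.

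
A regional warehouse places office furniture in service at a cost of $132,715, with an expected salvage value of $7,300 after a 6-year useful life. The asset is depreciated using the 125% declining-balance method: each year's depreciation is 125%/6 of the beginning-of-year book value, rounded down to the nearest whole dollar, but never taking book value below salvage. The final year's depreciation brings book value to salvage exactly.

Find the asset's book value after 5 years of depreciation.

$41,272

Depreciable base = $132,715 − $7,300 = $125,415.
Year 1: ⌊$132,715 × 125%/6⌋ = $27,648. Book value $105,067.
Year 2: ⌊$105,067 × 125%/6⌋ = $21,888. Book value $83,179.
Year 3: ⌊$83,179 × 125%/6⌋ = $17,328. Book value $65,851.
Year 4: ⌊$65,851 × 125%/6⌋ = $13,718. Book value $52,133.
Year 5: ⌊$52,133 × 125%/6⌋ = $10,861. Book value $41,272.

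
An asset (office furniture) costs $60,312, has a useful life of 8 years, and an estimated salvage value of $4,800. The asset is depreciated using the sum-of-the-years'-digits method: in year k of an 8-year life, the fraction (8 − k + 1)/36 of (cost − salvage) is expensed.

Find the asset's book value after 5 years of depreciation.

$14,052

Depreciable base = $60,312 − $4,800 = $55,512.
Sum of the years' digits = 8+7+6+5+4+3+2+1 = 36.
Year 1: $55,512 × 8/36 = $12,336. Book value $47,976.
Year 2: $55,512 × 7/36 = $10,794. Book value $37,182.
Year 3: $55,512 × 6/36 = $9,252. Book value $27,930.
Year 4: $55,512 × 5/36 = $7,710. Book value $20,220.
Year 5: $55,512 × 4/36 = $6,168. Book value $14,052.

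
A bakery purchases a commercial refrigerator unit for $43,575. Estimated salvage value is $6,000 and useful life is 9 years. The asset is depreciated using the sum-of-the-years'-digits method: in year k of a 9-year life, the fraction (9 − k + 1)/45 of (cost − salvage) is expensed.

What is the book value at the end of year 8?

$6,835

Depreciable base = $43,575 − $6,000 = $37,575.
Sum of the years' digits = 9+8+7+6+5+4+3+2+1 = 45.
Year 1: $37,575 × 9/45 = $7,515. Book value $36,060.
Year 2: $37,575 × 8/45 = $6,680. Book value $29,380.
Year 3: $37,575 × 7/45 = $5,845. Book value $23,535.
Year 4: $37,575 × 6/45 = $5,010. Book value $18,525.
Year 5: $37,575 × 5/45 = $4,175. Book value $14,350.
Year 6: $37,575 × 4/45 = $3,340. Book value $11,010.
Year 7: $37,575 × 3/45 = $2,505. Book value $8,505.
Year 8: $37,575 × 2/45 = $1,670. Book value $6,835.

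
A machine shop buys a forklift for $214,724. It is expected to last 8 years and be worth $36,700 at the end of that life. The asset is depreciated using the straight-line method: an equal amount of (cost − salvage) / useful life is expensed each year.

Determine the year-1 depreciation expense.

$22,253

Depreciable base = $214,724 − $36,700 = $178,024.
Annual expense = $178,024 / 8 = $22,253.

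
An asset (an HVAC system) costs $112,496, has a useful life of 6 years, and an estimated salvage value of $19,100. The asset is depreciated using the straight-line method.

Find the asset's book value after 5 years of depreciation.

$34,666

Depreciable base = $112,496 − $19,100 = $93,396.
Annual expense = $93,396 / 6 = $15,566.
End of year 1: book value $96,930.
End of year 2: book value $81,364.
End of year 3: book value $65,798.
End of year 4: book value $50,232.
End of year 5: book value $34,666.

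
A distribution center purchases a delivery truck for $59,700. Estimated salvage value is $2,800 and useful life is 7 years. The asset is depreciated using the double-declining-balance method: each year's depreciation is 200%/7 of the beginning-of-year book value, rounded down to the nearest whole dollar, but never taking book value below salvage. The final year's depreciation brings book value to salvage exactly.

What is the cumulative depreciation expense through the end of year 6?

$51,770

Depreciable base = $59,700 − $2,800 = $56,900.
Year 1: ⌊$59,700 × 200%/7⌋ = $17,057. Book value $42,643.
Year 2: ⌊$42,643 × 200%/7⌋ = $12,183. Book value $30,460.
Year 3: ⌊$30,460 × 200%/7⌋ = $8,702. Book value $21,758.
Year 4: ⌊$21,758 × 200%/7⌋ = $6,216. Book value $15,542.
Year 5: ⌊$15,542 × 200%/7⌋ = $4,440. Book value $11,102.
Year 6: ⌊$11,102 × 200%/7⌋ = $3,172. Book value $7,930.
Accumulated through year 6 = $59,700 − $7,930 = $51,770.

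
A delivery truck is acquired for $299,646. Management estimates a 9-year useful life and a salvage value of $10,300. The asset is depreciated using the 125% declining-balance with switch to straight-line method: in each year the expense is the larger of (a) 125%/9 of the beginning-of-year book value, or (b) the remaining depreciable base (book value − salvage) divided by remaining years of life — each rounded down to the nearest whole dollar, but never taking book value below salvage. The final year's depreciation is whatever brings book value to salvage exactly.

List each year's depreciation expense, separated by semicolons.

$41,617; $35,837; $30,860; $30,172; $30,172; $30,172; $30,172; $30,172; $30,172

Depreciable base = $299,646 − $10,300 = $289,346.
Year 1: DB = ⌊$299,646 × 125%/9⌋ = $41,617; SL = ⌊$289,346/9⌋ = $32,149 → take DB $41,617. Book value $258,029.
Year 2: DB = ⌊$258,029 × 125%/9⌋ = $35,837; SL = ⌊$247,729/8⌋ = $30,966 → take DB $35,837. Book value $222,192.
Year 3: DB = ⌊$222,192 × 125%/9⌋ = $30,860; SL = ⌊$211,892/7⌋ = $30,270 → take DB $30,860. Book value $191,332.
Year 4: DB = ⌊$191,332 × 125%/9⌋ = $26,573; SL = ⌊$181,032/6⌋ = $30,172 → take SL $30,172. Book value $161,160.
Year 5: DB = ⌊$161,160 × 125%/9⌋ = $22,383; SL = ⌊$150,860/5⌋ = $30,172 → take SL $30,172. Book value $130,988.
Year 6: DB = ⌊$130,988 × 125%/9⌋ = $18,192; SL = ⌊$120,688/4⌋ = $30,172 → take SL $30,172. Book value $100,816.
Year 7: DB = ⌊$100,816 × 125%/9⌋ = $14,002; SL = ⌊$90,516/3⌋ = $30,172 → take SL $30,172. Book value $70,644.
Year 8: DB = ⌊$70,644 × 125%/9⌋ = $9,811; SL = ⌊$60,344/2⌋ = $30,172 → take SL $30,172. Book value $40,472.
Year 9 (final): $40,472 − $10,300 = $30,172. Book value $10,300.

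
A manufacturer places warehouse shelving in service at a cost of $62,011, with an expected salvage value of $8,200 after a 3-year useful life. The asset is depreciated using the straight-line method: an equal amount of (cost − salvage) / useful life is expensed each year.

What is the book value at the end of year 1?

$44,074

Depreciable base = $62,011 − $8,200 = $53,811.
Annual expense = $53,811 / 3 = $17,937.
End of year 1: book value $44,074.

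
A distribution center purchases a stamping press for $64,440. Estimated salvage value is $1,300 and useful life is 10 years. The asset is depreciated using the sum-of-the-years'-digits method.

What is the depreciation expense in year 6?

$5,740

Depreciable base = $64,440 − $1,300 = $63,140.
Sum of the years' digits = 10+9+8+7+6+5+4+3+2+1 = 55.
Year 1: $63,140 × 10/55 = $11,480. Book value $52,960.
Year 2: $63,140 × 9/55 = $10,332. Book value $42,628.
Year 3: $63,140 × 8/55 = $9,184. Book value $33,444.
Year 4: $63,140 × 7/55 = $8,036. Book value $25,408.
Year 5: $63,140 × 6/55 = $6,888. Book value $18,520.
Year 6: $63,140 × 5/55 = $5,740. Book value $12,780.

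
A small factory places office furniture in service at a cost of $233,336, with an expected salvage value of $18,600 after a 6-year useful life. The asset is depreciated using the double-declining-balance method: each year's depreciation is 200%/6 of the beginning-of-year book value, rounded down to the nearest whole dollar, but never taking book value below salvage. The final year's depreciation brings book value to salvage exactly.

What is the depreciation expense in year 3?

Depreciable base = $233,336 − $18,600 = $214,736.
Year 1: ⌊$233,336 × 200%/6⌋ = $77,778. Book value $155,558.
Year 2: ⌊$155,558 × 200%/6⌋ = $51,852. Book value $103,706.
Year 3: ⌊$103,706 × 200%/6⌋ = $34,568. Book value $69,138.

$34,568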